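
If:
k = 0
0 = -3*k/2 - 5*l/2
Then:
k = 0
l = 0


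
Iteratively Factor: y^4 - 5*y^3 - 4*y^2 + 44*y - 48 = (y - 2)*(y^3 - 3*y^2 - 10*y + 24) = (y - 4)*(y - 2)*(y^2 + y - 6) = (y - 4)*(y - 2)*(y + 3)*(y - 2)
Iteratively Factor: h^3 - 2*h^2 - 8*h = (h + 2)*(h^2 - 4*h) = h*(h + 2)*(h - 4)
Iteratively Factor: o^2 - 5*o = (o)*(o - 5)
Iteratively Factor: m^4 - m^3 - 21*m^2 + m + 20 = (m - 1)*(m^3 - 21*m - 20) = (m - 1)*(m + 1)*(m^2 - m - 20) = (m - 1)*(m + 1)*(m + 4)*(m - 5)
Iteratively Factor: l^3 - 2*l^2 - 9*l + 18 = (l - 2)*(l^2 - 9) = (l - 3)*(l - 2)*(l + 3)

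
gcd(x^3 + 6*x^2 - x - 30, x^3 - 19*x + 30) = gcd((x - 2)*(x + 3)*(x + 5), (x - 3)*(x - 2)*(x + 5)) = x^2 + 3*x - 10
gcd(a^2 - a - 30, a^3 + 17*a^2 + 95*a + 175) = a + 5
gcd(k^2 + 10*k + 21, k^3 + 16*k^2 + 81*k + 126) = k^2 + 10*k + 21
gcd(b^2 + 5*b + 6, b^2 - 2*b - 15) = b + 3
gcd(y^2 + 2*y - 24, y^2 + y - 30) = y + 6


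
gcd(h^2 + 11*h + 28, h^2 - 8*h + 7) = 1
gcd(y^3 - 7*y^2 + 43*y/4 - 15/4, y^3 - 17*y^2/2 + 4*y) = y - 1/2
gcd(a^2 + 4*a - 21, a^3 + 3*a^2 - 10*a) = 1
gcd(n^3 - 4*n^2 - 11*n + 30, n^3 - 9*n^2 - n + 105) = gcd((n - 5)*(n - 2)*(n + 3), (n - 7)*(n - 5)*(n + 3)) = n^2 - 2*n - 15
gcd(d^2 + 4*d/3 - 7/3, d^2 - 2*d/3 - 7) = d + 7/3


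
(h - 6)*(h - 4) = h^2 - 10*h + 24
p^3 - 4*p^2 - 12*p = p*(p - 6)*(p + 2)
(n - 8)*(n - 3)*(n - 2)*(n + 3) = n^4 - 10*n^3 + 7*n^2 + 90*n - 144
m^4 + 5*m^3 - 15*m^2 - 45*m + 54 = (m - 3)*(m - 1)*(m + 3)*(m + 6)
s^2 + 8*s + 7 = (s + 1)*(s + 7)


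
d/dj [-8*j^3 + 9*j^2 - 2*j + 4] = -24*j^2 + 18*j - 2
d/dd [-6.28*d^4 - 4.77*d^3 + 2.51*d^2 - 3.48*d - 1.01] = -25.12*d^3 - 14.31*d^2 + 5.02*d - 3.48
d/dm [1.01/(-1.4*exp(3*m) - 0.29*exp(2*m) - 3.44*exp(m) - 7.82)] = (4.242*exp(2*m) + 0.5858*exp(m) + 3.4744)*exp(m)/(1.4*exp(3*m) + 0.29*exp(2*m) + 3.44*exp(m) + 7.82)^2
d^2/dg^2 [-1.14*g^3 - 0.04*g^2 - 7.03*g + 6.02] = -6.84*g - 0.08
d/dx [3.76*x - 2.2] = 3.76000000000000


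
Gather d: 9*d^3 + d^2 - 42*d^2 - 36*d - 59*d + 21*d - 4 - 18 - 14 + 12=9*d^3 - 41*d^2 - 74*d - 24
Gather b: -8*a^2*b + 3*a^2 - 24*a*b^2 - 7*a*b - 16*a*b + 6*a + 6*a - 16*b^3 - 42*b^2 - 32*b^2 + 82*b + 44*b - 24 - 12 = 3*a^2 + 12*a - 16*b^3 + b^2*(-24*a - 74) + b*(-8*a^2 - 23*a + 126) - 36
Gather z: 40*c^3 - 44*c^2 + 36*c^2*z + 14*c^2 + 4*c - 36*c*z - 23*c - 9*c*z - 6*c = 40*c^3 - 30*c^2 - 25*c + z*(36*c^2 - 45*c)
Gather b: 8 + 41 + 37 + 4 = 90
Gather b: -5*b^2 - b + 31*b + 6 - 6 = -5*b^2 + 30*b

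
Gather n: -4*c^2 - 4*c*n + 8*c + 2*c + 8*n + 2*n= -4*c^2 + 10*c + n*(10 - 4*c)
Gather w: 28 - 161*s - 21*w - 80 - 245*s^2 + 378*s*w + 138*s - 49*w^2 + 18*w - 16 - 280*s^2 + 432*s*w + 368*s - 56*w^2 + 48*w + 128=-525*s^2 + 345*s - 105*w^2 + w*(810*s + 45) + 60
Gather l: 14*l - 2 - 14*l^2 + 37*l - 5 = -14*l^2 + 51*l - 7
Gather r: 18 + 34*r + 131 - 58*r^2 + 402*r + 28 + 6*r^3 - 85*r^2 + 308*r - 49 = 6*r^3 - 143*r^2 + 744*r + 128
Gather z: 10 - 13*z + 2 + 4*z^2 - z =4*z^2 - 14*z + 12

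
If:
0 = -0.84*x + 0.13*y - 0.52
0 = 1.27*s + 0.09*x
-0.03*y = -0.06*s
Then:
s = 0.04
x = -0.61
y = 0.09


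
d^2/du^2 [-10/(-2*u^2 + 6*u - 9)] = 40*(-2*u^2 + 6*u + 2*(2*u - 3)^2 - 9)/(2*u^2 - 6*u + 9)^3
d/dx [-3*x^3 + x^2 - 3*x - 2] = -9*x^2 + 2*x - 3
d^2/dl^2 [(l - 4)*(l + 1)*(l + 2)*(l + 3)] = 12*l^2 + 12*l - 26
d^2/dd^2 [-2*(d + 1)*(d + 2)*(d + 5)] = -12*d - 32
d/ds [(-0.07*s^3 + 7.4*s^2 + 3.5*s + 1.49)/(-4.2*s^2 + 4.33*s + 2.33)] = (0.294*s^4 - 0.606200000000001*s^3 + 46.2527*s^2 + 47.0*s + 1.7033)/(17.64*s^4 - 36.372*s^3 - 0.823100000000004*s^2 + 20.1778*s + 5.4289)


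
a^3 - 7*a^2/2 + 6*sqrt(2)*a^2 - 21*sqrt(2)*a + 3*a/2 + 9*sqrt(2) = (a - 3)*(a - 1/2)*(a + 6*sqrt(2))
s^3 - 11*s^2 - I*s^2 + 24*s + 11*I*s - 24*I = (s - 8)*(s - 3)*(s - I)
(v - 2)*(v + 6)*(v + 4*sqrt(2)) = v^3 + 4*v^2 + 4*sqrt(2)*v^2 - 12*v + 16*sqrt(2)*v - 48*sqrt(2)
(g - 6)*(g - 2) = g^2 - 8*g + 12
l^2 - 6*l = l*(l - 6)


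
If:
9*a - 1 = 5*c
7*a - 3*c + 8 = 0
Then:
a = -43/8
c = -79/8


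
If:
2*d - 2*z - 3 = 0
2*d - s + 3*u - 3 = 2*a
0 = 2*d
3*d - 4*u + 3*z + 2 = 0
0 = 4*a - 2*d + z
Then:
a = 3/8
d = 0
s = -45/8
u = -5/8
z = -3/2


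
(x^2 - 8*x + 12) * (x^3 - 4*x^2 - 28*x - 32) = x^5 - 12*x^4 + 16*x^3 + 144*x^2 - 80*x - 384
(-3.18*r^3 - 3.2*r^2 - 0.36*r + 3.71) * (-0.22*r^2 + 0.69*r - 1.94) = 0.6996*r^5 - 1.4902*r^4 + 4.0404*r^3 + 5.1434*r^2 + 3.2583*r - 7.1974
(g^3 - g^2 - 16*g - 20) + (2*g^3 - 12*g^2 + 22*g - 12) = 3*g^3 - 13*g^2 + 6*g - 32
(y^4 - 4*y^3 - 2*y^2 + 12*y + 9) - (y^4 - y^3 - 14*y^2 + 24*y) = -3*y^3 + 12*y^2 - 12*y + 9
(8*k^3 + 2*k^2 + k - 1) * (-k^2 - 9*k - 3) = -8*k^5 - 74*k^4 - 43*k^3 - 14*k^2 + 6*k + 3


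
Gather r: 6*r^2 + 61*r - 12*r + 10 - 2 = 6*r^2 + 49*r + 8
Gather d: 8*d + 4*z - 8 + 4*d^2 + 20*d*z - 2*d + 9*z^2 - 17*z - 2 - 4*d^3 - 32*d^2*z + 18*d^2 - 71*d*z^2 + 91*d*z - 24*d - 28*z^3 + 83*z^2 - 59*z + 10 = -4*d^3 + d^2*(22 - 32*z) + d*(-71*z^2 + 111*z - 18) - 28*z^3 + 92*z^2 - 72*z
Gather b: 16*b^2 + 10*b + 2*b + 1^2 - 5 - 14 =16*b^2 + 12*b - 18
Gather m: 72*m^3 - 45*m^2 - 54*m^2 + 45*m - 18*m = 72*m^3 - 99*m^2 + 27*m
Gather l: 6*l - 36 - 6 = 6*l - 42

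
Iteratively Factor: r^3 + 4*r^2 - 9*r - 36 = (r + 4)*(r^2 - 9) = (r - 3)*(r + 4)*(r + 3)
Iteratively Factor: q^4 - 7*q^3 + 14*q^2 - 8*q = (q)*(q^3 - 7*q^2 + 14*q - 8) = q*(q - 4)*(q^2 - 3*q + 2) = q*(q - 4)*(q - 1)*(q - 2)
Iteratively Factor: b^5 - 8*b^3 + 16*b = (b + 2)*(b^4 - 2*b^3 - 4*b^2 + 8*b) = b*(b + 2)*(b^3 - 2*b^2 - 4*b + 8) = b*(b - 2)*(b + 2)*(b^2 - 4) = b*(b - 2)*(b + 2)^2*(b - 2)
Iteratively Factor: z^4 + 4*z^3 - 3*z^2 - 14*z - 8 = (z + 1)*(z^3 + 3*z^2 - 6*z - 8) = (z + 1)^2*(z^2 + 2*z - 8) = (z - 2)*(z + 1)^2*(z + 4)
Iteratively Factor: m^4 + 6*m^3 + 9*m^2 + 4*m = (m + 1)*(m^3 + 5*m^2 + 4*m) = m*(m + 1)*(m^2 + 5*m + 4) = m*(m + 1)^2*(m + 4)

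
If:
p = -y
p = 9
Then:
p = 9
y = -9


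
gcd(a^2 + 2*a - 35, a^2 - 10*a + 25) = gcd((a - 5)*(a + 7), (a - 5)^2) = a - 5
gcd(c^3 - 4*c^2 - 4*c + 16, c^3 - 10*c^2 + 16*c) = c - 2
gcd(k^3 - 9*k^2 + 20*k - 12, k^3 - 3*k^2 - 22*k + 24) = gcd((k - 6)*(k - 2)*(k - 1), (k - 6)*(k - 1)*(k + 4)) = k^2 - 7*k + 6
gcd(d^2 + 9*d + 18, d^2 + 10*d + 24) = d + 6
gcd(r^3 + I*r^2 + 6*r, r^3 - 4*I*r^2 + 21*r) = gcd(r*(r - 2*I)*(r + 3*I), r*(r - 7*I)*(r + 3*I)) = r^2 + 3*I*r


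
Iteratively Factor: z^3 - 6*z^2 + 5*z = (z)*(z^2 - 6*z + 5) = z*(z - 1)*(z - 5)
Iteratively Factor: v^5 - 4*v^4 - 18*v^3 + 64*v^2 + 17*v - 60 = (v + 4)*(v^4 - 8*v^3 + 14*v^2 + 8*v - 15) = (v + 1)*(v + 4)*(v^3 - 9*v^2 + 23*v - 15) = (v - 1)*(v + 1)*(v + 4)*(v^2 - 8*v + 15) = (v - 5)*(v - 1)*(v + 1)*(v + 4)*(v - 3)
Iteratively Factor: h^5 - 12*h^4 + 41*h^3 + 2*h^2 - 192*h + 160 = (h - 1)*(h^4 - 11*h^3 + 30*h^2 + 32*h - 160) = (h - 4)*(h - 1)*(h^3 - 7*h^2 + 2*h + 40) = (h - 4)*(h - 1)*(h + 2)*(h^2 - 9*h + 20) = (h - 4)^2*(h - 1)*(h + 2)*(h - 5)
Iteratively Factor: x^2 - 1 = (x - 1)*(x + 1)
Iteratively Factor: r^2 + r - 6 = (r - 2)*(r + 3)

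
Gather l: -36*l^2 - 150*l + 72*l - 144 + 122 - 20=-36*l^2 - 78*l - 42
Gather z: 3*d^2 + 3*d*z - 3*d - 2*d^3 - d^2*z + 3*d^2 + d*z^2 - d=-2*d^3 + 6*d^2 + d*z^2 - 4*d + z*(-d^2 + 3*d)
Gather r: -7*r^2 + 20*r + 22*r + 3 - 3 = -7*r^2 + 42*r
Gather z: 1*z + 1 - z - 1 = 0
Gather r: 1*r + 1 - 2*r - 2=-r - 1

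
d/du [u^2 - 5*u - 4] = 2*u - 5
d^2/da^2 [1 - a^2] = -2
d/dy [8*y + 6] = 8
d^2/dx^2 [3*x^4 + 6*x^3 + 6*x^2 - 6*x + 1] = 36*x^2 + 36*x + 12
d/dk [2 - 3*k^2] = -6*k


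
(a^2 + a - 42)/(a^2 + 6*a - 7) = (a - 6)/(a - 1)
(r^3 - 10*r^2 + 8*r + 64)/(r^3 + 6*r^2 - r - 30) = (r^3 - 10*r^2 + 8*r + 64)/(r^3 + 6*r^2 - r - 30)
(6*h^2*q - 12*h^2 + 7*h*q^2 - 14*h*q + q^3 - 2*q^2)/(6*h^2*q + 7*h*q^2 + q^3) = (q - 2)/q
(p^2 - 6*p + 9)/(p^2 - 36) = (p^2 - 6*p + 9)/(p^2 - 36)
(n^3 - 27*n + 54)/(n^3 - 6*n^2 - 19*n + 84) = (n^2 + 3*n - 18)/(n^2 - 3*n - 28)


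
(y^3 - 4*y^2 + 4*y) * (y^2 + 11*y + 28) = y^5 + 7*y^4 - 12*y^3 - 68*y^2 + 112*y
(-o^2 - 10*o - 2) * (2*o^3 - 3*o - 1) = -2*o^5 - 20*o^4 - o^3 + 31*o^2 + 16*o + 2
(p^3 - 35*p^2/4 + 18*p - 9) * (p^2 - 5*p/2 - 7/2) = p^5 - 45*p^4/4 + 291*p^3/8 - 187*p^2/8 - 81*p/2 + 63/2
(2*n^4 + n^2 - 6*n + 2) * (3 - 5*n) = -10*n^5 + 6*n^4 - 5*n^3 + 33*n^2 - 28*n + 6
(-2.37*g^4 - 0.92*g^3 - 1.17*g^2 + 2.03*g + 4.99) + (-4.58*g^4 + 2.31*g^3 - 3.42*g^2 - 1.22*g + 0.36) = -6.95*g^4 + 1.39*g^3 - 4.59*g^2 + 0.81*g + 5.35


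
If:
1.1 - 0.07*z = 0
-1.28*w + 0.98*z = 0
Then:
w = 12.03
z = 15.71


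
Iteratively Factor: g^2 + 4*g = (g)*(g + 4)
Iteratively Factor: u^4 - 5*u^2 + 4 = (u - 1)*(u^3 + u^2 - 4*u - 4) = (u - 1)*(u + 1)*(u^2 - 4) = (u - 1)*(u + 1)*(u + 2)*(u - 2)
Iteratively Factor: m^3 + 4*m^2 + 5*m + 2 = (m + 1)*(m^2 + 3*m + 2) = (m + 1)^2*(m + 2)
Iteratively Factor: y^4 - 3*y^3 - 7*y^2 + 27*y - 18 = (y - 2)*(y^3 - y^2 - 9*y + 9) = (y - 2)*(y - 1)*(y^2 - 9) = (y - 2)*(y - 1)*(y + 3)*(y - 3)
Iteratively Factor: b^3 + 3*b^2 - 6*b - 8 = (b - 2)*(b^2 + 5*b + 4) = (b - 2)*(b + 1)*(b + 4)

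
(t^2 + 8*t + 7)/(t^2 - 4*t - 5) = (t + 7)/(t - 5)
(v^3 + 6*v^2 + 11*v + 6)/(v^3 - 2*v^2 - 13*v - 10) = (v + 3)/(v - 5)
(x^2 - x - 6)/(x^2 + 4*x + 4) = (x - 3)/(x + 2)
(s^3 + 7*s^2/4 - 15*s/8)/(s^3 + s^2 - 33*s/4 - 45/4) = s*(4*s - 3)/(2*(2*s^2 - 3*s - 9))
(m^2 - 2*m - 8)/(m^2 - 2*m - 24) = (-m^2 + 2*m + 8)/(-m^2 + 2*m + 24)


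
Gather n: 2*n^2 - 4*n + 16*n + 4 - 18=2*n^2 + 12*n - 14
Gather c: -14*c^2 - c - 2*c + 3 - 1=-14*c^2 - 3*c + 2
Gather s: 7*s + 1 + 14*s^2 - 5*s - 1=14*s^2 + 2*s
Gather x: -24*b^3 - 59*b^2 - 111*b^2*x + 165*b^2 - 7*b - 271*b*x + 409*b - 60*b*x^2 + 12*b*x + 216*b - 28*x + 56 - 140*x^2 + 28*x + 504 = -24*b^3 + 106*b^2 + 618*b + x^2*(-60*b - 140) + x*(-111*b^2 - 259*b) + 560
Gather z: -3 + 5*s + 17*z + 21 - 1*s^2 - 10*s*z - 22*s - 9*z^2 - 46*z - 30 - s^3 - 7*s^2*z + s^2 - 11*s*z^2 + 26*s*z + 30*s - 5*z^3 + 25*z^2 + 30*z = -s^3 + 13*s - 5*z^3 + z^2*(16 - 11*s) + z*(-7*s^2 + 16*s + 1) - 12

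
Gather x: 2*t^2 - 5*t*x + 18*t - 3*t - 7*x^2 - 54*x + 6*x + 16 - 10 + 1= 2*t^2 + 15*t - 7*x^2 + x*(-5*t - 48) + 7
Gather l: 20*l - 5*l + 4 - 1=15*l + 3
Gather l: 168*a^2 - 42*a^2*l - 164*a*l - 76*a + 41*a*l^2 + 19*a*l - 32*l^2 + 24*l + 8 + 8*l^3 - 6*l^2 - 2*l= 168*a^2 - 76*a + 8*l^3 + l^2*(41*a - 38) + l*(-42*a^2 - 145*a + 22) + 8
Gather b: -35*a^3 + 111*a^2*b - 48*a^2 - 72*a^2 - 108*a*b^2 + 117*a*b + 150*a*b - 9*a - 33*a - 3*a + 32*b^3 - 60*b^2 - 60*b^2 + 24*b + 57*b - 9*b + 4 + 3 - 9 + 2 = -35*a^3 - 120*a^2 - 45*a + 32*b^3 + b^2*(-108*a - 120) + b*(111*a^2 + 267*a + 72)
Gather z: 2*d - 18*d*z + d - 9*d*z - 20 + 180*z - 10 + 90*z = 3*d + z*(270 - 27*d) - 30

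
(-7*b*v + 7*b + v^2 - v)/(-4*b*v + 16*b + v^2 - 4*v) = (7*b*v - 7*b - v^2 + v)/(4*b*v - 16*b - v^2 + 4*v)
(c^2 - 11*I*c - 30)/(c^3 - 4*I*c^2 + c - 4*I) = (c^2 - 11*I*c - 30)/(c^3 - 4*I*c^2 + c - 4*I)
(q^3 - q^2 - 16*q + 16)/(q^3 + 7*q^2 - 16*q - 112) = (q - 1)/(q + 7)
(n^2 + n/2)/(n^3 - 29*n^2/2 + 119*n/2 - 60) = n*(2*n + 1)/(2*n^3 - 29*n^2 + 119*n - 120)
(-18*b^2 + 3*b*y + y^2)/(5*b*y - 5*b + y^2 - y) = (-18*b^2 + 3*b*y + y^2)/(5*b*y - 5*b + y^2 - y)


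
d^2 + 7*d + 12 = (d + 3)*(d + 4)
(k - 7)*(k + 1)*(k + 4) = k^3 - 2*k^2 - 31*k - 28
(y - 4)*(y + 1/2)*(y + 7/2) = y^3 - 57*y/4 - 7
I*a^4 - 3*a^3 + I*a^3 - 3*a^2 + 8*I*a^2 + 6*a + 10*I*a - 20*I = (a + 2)*(a - 2*I)*(a + 5*I)*(I*a - I)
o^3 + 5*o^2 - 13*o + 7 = (o - 1)^2*(o + 7)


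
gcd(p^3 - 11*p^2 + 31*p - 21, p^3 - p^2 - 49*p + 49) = p^2 - 8*p + 7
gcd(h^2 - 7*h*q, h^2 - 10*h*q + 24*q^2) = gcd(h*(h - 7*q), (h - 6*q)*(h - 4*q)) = 1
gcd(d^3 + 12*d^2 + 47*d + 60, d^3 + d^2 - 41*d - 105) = d^2 + 8*d + 15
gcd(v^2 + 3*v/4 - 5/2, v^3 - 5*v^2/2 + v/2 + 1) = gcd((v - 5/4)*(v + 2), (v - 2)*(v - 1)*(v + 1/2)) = 1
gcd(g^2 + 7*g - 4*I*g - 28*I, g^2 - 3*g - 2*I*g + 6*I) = 1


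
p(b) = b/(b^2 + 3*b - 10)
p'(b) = b*(-2*b - 3)/(b^2 + 3*b - 10)^2 + 1/(b^2 + 3*b - 10)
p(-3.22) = 0.35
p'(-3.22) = -0.24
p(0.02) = -0.00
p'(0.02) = -0.10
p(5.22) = 0.16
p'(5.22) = -0.03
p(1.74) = -0.99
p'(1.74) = -4.24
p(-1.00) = 0.08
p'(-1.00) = -0.08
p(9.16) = 0.09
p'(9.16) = -0.01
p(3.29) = 0.31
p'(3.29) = -0.18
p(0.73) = -0.10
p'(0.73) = -0.20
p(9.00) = 0.09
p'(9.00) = -0.00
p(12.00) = 0.07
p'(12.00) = -0.00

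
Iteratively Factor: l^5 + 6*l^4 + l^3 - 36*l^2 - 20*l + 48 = (l - 2)*(l^4 + 8*l^3 + 17*l^2 - 2*l - 24) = (l - 2)*(l + 2)*(l^3 + 6*l^2 + 5*l - 12) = (l - 2)*(l + 2)*(l + 4)*(l^2 + 2*l - 3) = (l - 2)*(l - 1)*(l + 2)*(l + 4)*(l + 3)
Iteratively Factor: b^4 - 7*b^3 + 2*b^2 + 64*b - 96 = (b - 4)*(b^3 - 3*b^2 - 10*b + 24) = (b - 4)*(b + 3)*(b^2 - 6*b + 8) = (b - 4)^2*(b + 3)*(b - 2)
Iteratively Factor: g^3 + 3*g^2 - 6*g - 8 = (g - 2)*(g^2 + 5*g + 4) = (g - 2)*(g + 1)*(g + 4)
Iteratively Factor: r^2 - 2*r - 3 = (r + 1)*(r - 3)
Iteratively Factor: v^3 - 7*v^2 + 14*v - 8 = (v - 1)*(v^2 - 6*v + 8) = (v - 4)*(v - 1)*(v - 2)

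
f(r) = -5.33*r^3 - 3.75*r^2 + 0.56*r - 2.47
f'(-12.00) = -2212.00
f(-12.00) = 8661.05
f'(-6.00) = -530.08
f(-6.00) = 1010.45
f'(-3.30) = -148.82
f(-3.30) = 146.39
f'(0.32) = -3.48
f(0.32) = -2.85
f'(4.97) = -431.68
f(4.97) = -746.64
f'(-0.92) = -6.07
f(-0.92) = -2.01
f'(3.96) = -279.89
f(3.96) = -390.05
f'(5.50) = -524.39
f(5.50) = -999.61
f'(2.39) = -108.70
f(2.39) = -95.32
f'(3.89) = -270.58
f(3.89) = -370.78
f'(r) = -15.99*r^2 - 7.5*r + 0.56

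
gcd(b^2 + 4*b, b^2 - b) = b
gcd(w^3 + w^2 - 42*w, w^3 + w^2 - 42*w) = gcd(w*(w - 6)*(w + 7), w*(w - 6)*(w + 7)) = w^3 + w^2 - 42*w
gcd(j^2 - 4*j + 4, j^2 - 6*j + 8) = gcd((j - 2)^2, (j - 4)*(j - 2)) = j - 2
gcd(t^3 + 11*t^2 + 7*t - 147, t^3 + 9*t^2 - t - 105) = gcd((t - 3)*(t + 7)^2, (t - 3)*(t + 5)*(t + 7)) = t^2 + 4*t - 21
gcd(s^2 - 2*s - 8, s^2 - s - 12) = s - 4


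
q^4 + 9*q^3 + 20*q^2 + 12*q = q*(q + 1)*(q + 2)*(q + 6)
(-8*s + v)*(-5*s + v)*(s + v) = 40*s^3 + 27*s^2*v - 12*s*v^2 + v^3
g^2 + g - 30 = (g - 5)*(g + 6)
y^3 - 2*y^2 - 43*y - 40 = (y - 8)*(y + 1)*(y + 5)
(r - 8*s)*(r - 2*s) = r^2 - 10*r*s + 16*s^2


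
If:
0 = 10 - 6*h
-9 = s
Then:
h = 5/3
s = -9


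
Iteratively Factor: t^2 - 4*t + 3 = (t - 3)*(t - 1)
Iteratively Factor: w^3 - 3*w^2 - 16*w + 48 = (w + 4)*(w^2 - 7*w + 12) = (w - 4)*(w + 4)*(w - 3)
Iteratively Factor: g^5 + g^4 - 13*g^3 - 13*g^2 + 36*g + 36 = (g - 2)*(g^4 + 3*g^3 - 7*g^2 - 27*g - 18) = (g - 2)*(g + 3)*(g^3 - 7*g - 6) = (g - 3)*(g - 2)*(g + 3)*(g^2 + 3*g + 2) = (g - 3)*(g - 2)*(g + 1)*(g + 3)*(g + 2)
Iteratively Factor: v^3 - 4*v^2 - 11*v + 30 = (v - 5)*(v^2 + v - 6) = (v - 5)*(v - 2)*(v + 3)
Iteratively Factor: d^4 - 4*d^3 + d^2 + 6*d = (d)*(d^3 - 4*d^2 + d + 6) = d*(d - 2)*(d^2 - 2*d - 3) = d*(d - 2)*(d + 1)*(d - 3)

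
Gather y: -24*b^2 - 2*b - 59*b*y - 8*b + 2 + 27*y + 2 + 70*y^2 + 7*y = -24*b^2 - 10*b + 70*y^2 + y*(34 - 59*b) + 4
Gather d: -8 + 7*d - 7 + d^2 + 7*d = d^2 + 14*d - 15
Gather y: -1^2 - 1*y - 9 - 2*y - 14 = -3*y - 24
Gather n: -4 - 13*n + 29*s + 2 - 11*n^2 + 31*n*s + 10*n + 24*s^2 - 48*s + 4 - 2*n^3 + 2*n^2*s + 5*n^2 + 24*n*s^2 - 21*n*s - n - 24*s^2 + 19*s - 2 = -2*n^3 + n^2*(2*s - 6) + n*(24*s^2 + 10*s - 4)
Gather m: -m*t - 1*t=-m*t - t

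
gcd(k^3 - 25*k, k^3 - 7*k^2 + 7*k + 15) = k - 5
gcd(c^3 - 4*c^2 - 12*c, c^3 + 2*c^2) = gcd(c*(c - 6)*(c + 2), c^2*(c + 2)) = c^2 + 2*c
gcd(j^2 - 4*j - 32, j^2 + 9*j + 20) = j + 4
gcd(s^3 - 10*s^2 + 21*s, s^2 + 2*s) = s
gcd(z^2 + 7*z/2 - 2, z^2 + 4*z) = z + 4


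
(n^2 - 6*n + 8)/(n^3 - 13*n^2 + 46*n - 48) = (n - 4)/(n^2 - 11*n + 24)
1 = 1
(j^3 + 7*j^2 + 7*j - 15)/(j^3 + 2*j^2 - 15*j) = (j^2 + 2*j - 3)/(j*(j - 3))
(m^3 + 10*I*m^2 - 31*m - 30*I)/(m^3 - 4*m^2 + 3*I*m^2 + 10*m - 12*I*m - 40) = (m^2 + 5*I*m - 6)/(m^2 - 2*m*(2 + I) + 8*I)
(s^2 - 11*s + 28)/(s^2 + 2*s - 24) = (s - 7)/(s + 6)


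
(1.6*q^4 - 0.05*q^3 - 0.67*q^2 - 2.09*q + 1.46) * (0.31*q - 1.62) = 0.496*q^5 - 2.6075*q^4 - 0.1267*q^3 + 0.4375*q^2 + 3.8384*q - 2.3652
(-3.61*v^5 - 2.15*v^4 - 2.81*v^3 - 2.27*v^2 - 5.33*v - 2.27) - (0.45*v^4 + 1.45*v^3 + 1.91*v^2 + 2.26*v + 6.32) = -3.61*v^5 - 2.6*v^4 - 4.26*v^3 - 4.18*v^2 - 7.59*v - 8.59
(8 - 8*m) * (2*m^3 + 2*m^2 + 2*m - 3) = -16*m^4 + 40*m - 24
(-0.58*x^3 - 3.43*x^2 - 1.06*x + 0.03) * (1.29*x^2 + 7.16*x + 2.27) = -0.7482*x^5 - 8.5775*x^4 - 27.2428*x^3 - 15.337*x^2 - 2.1914*x + 0.0681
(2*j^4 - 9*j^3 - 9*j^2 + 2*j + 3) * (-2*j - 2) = -4*j^5 + 14*j^4 + 36*j^3 + 14*j^2 - 10*j - 6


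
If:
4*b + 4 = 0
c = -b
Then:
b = -1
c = 1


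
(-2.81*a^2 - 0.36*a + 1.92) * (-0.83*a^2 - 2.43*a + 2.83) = 2.3323*a^4 + 7.1271*a^3 - 8.6711*a^2 - 5.6844*a + 5.4336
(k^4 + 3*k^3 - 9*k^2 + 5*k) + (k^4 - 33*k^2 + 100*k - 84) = 2*k^4 + 3*k^3 - 42*k^2 + 105*k - 84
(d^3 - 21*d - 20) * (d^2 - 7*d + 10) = d^5 - 7*d^4 - 11*d^3 + 127*d^2 - 70*d - 200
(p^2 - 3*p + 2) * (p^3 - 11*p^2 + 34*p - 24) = p^5 - 14*p^4 + 69*p^3 - 148*p^2 + 140*p - 48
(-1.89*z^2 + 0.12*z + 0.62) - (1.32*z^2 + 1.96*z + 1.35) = -3.21*z^2 - 1.84*z - 0.73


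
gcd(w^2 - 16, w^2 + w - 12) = w + 4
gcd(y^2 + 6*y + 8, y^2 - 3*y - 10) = y + 2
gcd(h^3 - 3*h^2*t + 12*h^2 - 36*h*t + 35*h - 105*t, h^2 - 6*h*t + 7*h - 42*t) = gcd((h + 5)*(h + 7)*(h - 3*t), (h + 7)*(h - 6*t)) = h + 7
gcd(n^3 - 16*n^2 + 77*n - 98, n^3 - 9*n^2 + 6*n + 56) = n - 7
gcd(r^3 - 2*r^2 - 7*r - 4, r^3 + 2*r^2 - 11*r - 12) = r + 1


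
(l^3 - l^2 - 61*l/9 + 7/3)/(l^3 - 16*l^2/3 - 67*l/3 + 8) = (l^2 - 2*l/3 - 7)/(l^2 - 5*l - 24)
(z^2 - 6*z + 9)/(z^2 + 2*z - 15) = (z - 3)/(z + 5)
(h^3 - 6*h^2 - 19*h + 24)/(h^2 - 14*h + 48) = (h^2 + 2*h - 3)/(h - 6)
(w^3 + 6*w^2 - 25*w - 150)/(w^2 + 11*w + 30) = w - 5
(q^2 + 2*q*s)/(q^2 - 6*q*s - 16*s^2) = q/(q - 8*s)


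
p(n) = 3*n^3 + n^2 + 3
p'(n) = 9*n^2 + 2*n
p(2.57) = 60.53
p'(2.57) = 64.58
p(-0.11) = 3.01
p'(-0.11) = -0.11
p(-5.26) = -405.93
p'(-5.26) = 238.49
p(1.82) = 24.40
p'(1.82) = 33.45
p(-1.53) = -5.40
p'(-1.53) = 18.01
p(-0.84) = 1.93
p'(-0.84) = 4.67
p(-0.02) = 3.00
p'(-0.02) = -0.04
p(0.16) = 3.04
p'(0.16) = 0.55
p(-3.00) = -69.00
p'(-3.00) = 75.00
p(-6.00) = -609.00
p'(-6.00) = 312.00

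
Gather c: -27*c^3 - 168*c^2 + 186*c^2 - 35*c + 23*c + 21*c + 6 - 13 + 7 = -27*c^3 + 18*c^2 + 9*c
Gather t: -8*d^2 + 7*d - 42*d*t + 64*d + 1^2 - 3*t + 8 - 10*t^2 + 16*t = -8*d^2 + 71*d - 10*t^2 + t*(13 - 42*d) + 9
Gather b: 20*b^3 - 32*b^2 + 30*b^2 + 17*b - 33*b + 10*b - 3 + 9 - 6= 20*b^3 - 2*b^2 - 6*b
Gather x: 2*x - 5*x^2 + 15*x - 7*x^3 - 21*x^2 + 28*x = -7*x^3 - 26*x^2 + 45*x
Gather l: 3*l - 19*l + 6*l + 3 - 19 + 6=-10*l - 10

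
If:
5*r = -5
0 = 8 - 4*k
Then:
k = 2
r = -1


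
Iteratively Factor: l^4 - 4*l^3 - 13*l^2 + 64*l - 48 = (l - 4)*(l^3 - 13*l + 12) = (l - 4)*(l - 1)*(l^2 + l - 12) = (l - 4)*(l - 1)*(l + 4)*(l - 3)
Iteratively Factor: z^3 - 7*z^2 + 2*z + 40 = (z + 2)*(z^2 - 9*z + 20) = (z - 4)*(z + 2)*(z - 5)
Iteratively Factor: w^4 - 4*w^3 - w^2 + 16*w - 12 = (w + 2)*(w^3 - 6*w^2 + 11*w - 6) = (w - 1)*(w + 2)*(w^2 - 5*w + 6) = (w - 2)*(w - 1)*(w + 2)*(w - 3)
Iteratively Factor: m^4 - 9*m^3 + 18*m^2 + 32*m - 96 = (m - 4)*(m^3 - 5*m^2 - 2*m + 24) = (m - 4)*(m + 2)*(m^2 - 7*m + 12) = (m - 4)^2*(m + 2)*(m - 3)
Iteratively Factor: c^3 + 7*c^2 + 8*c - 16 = (c + 4)*(c^2 + 3*c - 4) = (c + 4)^2*(c - 1)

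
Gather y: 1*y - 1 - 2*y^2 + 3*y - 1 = -2*y^2 + 4*y - 2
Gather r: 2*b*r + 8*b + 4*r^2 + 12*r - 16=8*b + 4*r^2 + r*(2*b + 12) - 16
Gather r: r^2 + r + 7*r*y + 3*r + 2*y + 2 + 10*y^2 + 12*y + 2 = r^2 + r*(7*y + 4) + 10*y^2 + 14*y + 4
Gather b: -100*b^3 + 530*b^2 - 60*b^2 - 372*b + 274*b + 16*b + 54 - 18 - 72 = -100*b^3 + 470*b^2 - 82*b - 36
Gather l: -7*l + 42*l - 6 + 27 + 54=35*l + 75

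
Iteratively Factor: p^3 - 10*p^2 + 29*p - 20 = (p - 4)*(p^2 - 6*p + 5) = (p - 5)*(p - 4)*(p - 1)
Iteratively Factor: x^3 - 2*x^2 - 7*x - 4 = (x + 1)*(x^2 - 3*x - 4) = (x + 1)^2*(x - 4)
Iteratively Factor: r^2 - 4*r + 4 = (r - 2)*(r - 2)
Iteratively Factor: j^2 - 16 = (j + 4)*(j - 4)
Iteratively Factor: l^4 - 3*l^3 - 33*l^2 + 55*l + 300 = (l + 4)*(l^3 - 7*l^2 - 5*l + 75) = (l - 5)*(l + 4)*(l^2 - 2*l - 15) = (l - 5)*(l + 3)*(l + 4)*(l - 5)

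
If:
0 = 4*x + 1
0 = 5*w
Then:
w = 0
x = -1/4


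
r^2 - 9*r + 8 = (r - 8)*(r - 1)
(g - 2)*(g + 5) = g^2 + 3*g - 10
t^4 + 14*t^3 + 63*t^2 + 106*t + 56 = (t + 1)*(t + 2)*(t + 4)*(t + 7)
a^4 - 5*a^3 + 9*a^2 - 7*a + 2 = (a - 2)*(a - 1)^3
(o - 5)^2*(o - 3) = o^3 - 13*o^2 + 55*o - 75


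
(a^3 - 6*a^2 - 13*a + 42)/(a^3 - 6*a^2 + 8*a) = (a^2 - 4*a - 21)/(a*(a - 4))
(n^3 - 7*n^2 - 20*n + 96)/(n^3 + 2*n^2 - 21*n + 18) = (n^2 - 4*n - 32)/(n^2 + 5*n - 6)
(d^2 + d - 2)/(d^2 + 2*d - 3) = (d + 2)/(d + 3)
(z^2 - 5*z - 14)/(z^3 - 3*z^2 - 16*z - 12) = (z - 7)/(z^2 - 5*z - 6)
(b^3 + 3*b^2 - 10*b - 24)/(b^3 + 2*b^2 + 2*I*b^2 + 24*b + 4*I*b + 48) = (b^2 + b - 12)/(b^2 + 2*I*b + 24)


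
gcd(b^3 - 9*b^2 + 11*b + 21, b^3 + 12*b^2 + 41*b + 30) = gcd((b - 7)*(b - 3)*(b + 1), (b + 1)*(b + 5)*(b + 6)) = b + 1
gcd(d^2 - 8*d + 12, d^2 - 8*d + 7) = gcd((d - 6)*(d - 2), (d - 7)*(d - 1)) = 1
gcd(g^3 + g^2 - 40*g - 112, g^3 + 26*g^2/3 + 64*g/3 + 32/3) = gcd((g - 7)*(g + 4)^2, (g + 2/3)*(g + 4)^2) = g^2 + 8*g + 16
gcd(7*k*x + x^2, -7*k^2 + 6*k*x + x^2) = 7*k + x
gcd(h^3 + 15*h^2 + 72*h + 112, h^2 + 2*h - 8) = h + 4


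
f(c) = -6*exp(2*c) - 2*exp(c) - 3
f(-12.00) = -3.00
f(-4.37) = -3.03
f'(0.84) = -69.02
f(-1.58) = -3.67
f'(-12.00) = 0.00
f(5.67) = -505303.26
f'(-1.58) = -0.92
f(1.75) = -213.20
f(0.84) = -39.83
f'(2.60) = -2202.19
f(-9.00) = -3.00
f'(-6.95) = -0.00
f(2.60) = -1117.56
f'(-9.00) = 0.00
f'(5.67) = -1010020.44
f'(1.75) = -408.89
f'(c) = -12*exp(2*c) - 2*exp(c) = (-12*exp(c) - 2)*exp(c)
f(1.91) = -290.13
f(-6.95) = -3.00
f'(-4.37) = -0.03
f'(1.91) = -560.76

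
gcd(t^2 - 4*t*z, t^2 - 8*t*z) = t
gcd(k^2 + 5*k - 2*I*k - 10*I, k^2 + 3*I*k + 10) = k - 2*I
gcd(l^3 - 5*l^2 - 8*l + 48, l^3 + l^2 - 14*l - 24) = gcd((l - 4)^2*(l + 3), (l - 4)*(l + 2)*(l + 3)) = l^2 - l - 12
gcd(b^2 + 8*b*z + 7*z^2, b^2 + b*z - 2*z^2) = 1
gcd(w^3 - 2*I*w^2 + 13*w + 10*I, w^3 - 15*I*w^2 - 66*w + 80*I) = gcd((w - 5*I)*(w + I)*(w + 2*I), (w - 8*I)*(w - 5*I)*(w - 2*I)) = w - 5*I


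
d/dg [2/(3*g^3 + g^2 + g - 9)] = 2*(-9*g^2 - 2*g - 1)/(3*g^3 + g^2 + g - 9)^2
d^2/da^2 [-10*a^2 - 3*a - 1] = -20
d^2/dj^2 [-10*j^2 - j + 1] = -20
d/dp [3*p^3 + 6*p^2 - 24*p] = 9*p^2 + 12*p - 24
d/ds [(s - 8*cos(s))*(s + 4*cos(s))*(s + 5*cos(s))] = -s^2*sin(s) + 3*s^2 + 52*s*sin(2*s) + 2*s*cos(s) + 480*sin(s)*cos(s)^2 - 52*cos(s)^2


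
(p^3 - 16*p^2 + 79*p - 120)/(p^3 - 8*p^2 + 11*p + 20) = (p^2 - 11*p + 24)/(p^2 - 3*p - 4)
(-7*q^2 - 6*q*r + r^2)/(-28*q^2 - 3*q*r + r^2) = (q + r)/(4*q + r)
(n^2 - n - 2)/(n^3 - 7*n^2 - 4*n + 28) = (n + 1)/(n^2 - 5*n - 14)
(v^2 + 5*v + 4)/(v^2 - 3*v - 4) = (v + 4)/(v - 4)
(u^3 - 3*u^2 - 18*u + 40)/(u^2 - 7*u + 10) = u + 4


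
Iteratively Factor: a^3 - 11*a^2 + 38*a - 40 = (a - 4)*(a^2 - 7*a + 10) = (a - 4)*(a - 2)*(a - 5)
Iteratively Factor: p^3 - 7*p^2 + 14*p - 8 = (p - 2)*(p^2 - 5*p + 4) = (p - 2)*(p - 1)*(p - 4)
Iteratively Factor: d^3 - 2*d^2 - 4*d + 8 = (d - 2)*(d^2 - 4) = (d - 2)^2*(d + 2)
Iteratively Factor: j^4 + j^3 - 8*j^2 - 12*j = (j + 2)*(j^3 - j^2 - 6*j) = (j - 3)*(j + 2)*(j^2 + 2*j) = (j - 3)*(j + 2)^2*(j)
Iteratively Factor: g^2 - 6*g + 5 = (g - 5)*(g - 1)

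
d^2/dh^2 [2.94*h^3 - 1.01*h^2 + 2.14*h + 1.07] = 17.64*h - 2.02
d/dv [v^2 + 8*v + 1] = 2*v + 8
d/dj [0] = 0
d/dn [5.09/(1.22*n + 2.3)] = -6.2098/(1.22*n + 2.3)^2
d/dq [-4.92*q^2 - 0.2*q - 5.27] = -9.84*q - 0.2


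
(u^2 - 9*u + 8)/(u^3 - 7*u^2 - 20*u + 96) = (u - 1)/(u^2 + u - 12)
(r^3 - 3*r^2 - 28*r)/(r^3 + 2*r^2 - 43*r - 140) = r/(r + 5)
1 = 1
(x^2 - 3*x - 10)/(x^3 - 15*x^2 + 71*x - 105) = (x + 2)/(x^2 - 10*x + 21)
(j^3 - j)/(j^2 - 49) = (j^3 - j)/(j^2 - 49)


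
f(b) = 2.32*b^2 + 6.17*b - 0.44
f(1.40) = 12.75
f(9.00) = 243.01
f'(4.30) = 26.12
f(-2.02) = -3.44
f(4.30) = 68.99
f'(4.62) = 27.61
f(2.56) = 30.56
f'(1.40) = 12.67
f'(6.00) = 34.01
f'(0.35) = 7.79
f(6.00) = 120.10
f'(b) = 4.64*b + 6.17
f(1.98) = 20.87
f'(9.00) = 47.93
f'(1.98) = 15.36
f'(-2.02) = -3.20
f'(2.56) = 18.05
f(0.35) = 2.00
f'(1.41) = 12.71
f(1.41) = 12.87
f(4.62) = 77.58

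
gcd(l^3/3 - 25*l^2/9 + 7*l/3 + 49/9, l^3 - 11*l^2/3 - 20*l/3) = 1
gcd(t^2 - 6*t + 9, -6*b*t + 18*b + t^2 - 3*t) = t - 3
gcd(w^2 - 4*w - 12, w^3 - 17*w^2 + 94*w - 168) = w - 6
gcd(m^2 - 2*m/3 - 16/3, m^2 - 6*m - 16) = m + 2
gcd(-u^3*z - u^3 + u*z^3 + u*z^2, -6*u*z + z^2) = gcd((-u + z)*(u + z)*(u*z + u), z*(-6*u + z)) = 1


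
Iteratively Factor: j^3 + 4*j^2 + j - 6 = (j + 2)*(j^2 + 2*j - 3) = (j - 1)*(j + 2)*(j + 3)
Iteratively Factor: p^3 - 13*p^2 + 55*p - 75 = (p - 5)*(p^2 - 8*p + 15) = (p - 5)^2*(p - 3)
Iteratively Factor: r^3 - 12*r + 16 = (r - 2)*(r^2 + 2*r - 8) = (r - 2)*(r + 4)*(r - 2)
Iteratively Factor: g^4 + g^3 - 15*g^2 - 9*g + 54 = (g - 2)*(g^3 + 3*g^2 - 9*g - 27) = (g - 3)*(g - 2)*(g^2 + 6*g + 9) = (g - 3)*(g - 2)*(g + 3)*(g + 3)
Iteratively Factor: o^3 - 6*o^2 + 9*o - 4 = (o - 1)*(o^2 - 5*o + 4) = (o - 4)*(o - 1)*(o - 1)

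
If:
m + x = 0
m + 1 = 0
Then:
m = -1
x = 1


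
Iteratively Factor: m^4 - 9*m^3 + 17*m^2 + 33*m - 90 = (m - 3)*(m^3 - 6*m^2 - m + 30) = (m - 3)*(m + 2)*(m^2 - 8*m + 15) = (m - 3)^2*(m + 2)*(m - 5)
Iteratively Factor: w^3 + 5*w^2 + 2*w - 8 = (w + 2)*(w^2 + 3*w - 4) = (w - 1)*(w + 2)*(w + 4)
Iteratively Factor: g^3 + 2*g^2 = (g)*(g^2 + 2*g) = g*(g + 2)*(g)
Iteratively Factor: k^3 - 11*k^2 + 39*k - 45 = (k - 3)*(k^2 - 8*k + 15) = (k - 3)^2*(k - 5)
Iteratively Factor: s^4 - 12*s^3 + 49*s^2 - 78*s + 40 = (s - 4)*(s^3 - 8*s^2 + 17*s - 10) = (s - 4)*(s - 1)*(s^2 - 7*s + 10) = (s - 5)*(s - 4)*(s - 1)*(s - 2)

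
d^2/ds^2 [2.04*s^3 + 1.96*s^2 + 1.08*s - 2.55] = 12.24*s + 3.92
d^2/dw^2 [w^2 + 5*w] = 2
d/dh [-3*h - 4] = -3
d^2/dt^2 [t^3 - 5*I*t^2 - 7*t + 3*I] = 6*t - 10*I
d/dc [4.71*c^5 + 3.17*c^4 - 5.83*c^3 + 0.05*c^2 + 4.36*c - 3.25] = 23.55*c^4 + 12.68*c^3 - 17.49*c^2 + 0.1*c + 4.36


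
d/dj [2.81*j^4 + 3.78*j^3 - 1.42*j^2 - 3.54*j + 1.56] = 11.24*j^3 + 11.34*j^2 - 2.84*j - 3.54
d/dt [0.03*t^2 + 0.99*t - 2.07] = 0.06*t + 0.99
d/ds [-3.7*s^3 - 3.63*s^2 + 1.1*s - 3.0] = -11.1*s^2 - 7.26*s + 1.1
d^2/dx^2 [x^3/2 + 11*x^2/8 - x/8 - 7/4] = 3*x + 11/4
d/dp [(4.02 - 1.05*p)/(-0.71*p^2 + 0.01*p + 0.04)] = (-0.7455*p^2 + 5.7084*p - 0.0822)/(0.5041*p^4 - 0.0142*p^3 - 0.0567*p^2 + 0.0008*p + 0.0016)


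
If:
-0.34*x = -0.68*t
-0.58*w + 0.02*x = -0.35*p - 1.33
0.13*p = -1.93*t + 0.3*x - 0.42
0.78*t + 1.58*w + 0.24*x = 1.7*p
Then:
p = 3.62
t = -0.67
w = 4.43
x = -1.34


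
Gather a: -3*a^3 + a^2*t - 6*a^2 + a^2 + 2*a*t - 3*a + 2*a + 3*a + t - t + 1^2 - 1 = -3*a^3 + a^2*(t - 5) + a*(2*t + 2)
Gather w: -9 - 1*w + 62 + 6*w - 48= 5*w + 5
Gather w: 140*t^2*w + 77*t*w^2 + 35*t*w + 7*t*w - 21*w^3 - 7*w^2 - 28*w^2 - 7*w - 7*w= -21*w^3 + w^2*(77*t - 35) + w*(140*t^2 + 42*t - 14)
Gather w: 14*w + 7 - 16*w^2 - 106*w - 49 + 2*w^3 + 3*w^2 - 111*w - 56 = 2*w^3 - 13*w^2 - 203*w - 98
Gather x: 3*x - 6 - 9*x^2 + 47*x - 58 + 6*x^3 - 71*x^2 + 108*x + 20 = 6*x^3 - 80*x^2 + 158*x - 44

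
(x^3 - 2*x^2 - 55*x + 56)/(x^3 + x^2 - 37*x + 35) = (x - 8)/(x - 5)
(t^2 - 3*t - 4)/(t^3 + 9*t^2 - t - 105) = (t^2 - 3*t - 4)/(t^3 + 9*t^2 - t - 105)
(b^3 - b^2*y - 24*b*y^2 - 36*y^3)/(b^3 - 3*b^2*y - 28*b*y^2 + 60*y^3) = (-b^2 - 5*b*y - 6*y^2)/(-b^2 - 3*b*y + 10*y^2)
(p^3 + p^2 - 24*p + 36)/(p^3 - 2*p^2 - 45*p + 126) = (p^2 + 4*p - 12)/(p^2 + p - 42)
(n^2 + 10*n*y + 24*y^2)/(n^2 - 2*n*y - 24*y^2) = (-n - 6*y)/(-n + 6*y)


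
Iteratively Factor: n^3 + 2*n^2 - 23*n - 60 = (n + 4)*(n^2 - 2*n - 15) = (n - 5)*(n + 4)*(n + 3)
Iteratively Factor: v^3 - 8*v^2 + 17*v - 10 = (v - 2)*(v^2 - 6*v + 5) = (v - 2)*(v - 1)*(v - 5)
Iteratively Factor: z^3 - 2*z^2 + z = (z)*(z^2 - 2*z + 1) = z*(z - 1)*(z - 1)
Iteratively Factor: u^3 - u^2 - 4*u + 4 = (u - 2)*(u^2 + u - 2) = (u - 2)*(u + 2)*(u - 1)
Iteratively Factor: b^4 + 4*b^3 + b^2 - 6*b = (b + 2)*(b^3 + 2*b^2 - 3*b) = (b + 2)*(b + 3)*(b^2 - b) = (b - 1)*(b + 2)*(b + 3)*(b)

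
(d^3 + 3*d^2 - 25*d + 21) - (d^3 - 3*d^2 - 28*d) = 6*d^2 + 3*d + 21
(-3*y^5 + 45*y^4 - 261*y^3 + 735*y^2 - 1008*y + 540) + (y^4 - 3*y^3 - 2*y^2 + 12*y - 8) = -3*y^5 + 46*y^4 - 264*y^3 + 733*y^2 - 996*y + 532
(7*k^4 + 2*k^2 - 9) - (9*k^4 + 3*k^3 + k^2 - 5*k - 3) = -2*k^4 - 3*k^3 + k^2 + 5*k - 6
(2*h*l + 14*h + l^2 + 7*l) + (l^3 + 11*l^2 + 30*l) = 2*h*l + 14*h + l^3 + 12*l^2 + 37*l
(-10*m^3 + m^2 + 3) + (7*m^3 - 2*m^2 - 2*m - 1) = -3*m^3 - m^2 - 2*m + 2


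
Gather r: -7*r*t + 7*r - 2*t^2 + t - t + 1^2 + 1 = r*(7 - 7*t) - 2*t^2 + 2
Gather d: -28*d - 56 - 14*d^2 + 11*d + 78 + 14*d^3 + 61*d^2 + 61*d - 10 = 14*d^3 + 47*d^2 + 44*d + 12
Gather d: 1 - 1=0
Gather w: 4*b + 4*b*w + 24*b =4*b*w + 28*b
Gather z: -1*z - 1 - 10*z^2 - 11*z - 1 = -10*z^2 - 12*z - 2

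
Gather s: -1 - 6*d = -6*d - 1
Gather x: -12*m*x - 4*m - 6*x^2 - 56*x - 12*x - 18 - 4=-4*m - 6*x^2 + x*(-12*m - 68) - 22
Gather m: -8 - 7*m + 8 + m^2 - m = m^2 - 8*m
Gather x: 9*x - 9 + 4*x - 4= 13*x - 13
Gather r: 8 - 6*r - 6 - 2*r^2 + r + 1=-2*r^2 - 5*r + 3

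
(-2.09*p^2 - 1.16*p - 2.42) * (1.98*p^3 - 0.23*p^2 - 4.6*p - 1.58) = -4.1382*p^5 - 1.8161*p^4 + 5.0892*p^3 + 9.1948*p^2 + 12.9648*p + 3.8236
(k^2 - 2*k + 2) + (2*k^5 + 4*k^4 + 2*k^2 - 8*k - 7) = 2*k^5 + 4*k^4 + 3*k^2 - 10*k - 5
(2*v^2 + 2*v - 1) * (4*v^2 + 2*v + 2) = 8*v^4 + 12*v^3 + 4*v^2 + 2*v - 2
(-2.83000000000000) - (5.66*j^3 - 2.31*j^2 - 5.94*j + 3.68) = -5.66*j^3 + 2.31*j^2 + 5.94*j - 6.51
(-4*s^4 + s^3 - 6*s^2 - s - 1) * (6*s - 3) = -24*s^5 + 18*s^4 - 39*s^3 + 12*s^2 - 3*s + 3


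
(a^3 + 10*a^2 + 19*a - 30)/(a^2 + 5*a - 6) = a + 5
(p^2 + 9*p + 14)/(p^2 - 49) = (p + 2)/(p - 7)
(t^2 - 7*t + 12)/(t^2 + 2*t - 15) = (t - 4)/(t + 5)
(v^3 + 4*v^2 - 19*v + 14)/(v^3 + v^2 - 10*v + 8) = (v + 7)/(v + 4)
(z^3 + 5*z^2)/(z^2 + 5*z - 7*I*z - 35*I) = z^2/(z - 7*I)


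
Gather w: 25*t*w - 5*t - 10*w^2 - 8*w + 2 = -5*t - 10*w^2 + w*(25*t - 8) + 2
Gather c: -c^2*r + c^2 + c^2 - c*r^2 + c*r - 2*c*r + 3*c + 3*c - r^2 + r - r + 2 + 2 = c^2*(2 - r) + c*(-r^2 - r + 6) - r^2 + 4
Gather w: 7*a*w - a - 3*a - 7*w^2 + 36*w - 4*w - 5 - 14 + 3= -4*a - 7*w^2 + w*(7*a + 32) - 16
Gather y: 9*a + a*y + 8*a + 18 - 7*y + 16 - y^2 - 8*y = 17*a - y^2 + y*(a - 15) + 34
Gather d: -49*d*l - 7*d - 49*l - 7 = d*(-49*l - 7) - 49*l - 7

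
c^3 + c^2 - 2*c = c*(c - 1)*(c + 2)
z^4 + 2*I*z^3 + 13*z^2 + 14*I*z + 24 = (z - 3*I)*(z - I)*(z + 2*I)*(z + 4*I)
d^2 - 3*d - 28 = (d - 7)*(d + 4)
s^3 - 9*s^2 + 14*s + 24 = (s - 6)*(s - 4)*(s + 1)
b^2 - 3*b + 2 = (b - 2)*(b - 1)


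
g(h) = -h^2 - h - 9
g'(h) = -2*h - 1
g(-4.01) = -21.07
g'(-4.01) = 7.02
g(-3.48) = -17.63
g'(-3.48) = 5.96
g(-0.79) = -8.83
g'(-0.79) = 0.58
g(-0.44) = -8.75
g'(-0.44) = -0.12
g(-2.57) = -13.03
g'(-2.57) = 4.14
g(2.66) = -18.74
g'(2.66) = -6.32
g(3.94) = -28.46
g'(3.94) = -8.88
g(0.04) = -9.04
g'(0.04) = -1.08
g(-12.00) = -141.00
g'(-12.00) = 23.00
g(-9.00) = -81.00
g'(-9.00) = 17.00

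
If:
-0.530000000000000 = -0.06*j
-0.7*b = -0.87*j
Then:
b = 10.98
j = 8.83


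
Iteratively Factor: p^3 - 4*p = (p + 2)*(p^2 - 2*p) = p*(p + 2)*(p - 2)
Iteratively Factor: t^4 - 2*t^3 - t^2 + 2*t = (t - 1)*(t^3 - t^2 - 2*t) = (t - 2)*(t - 1)*(t^2 + t) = (t - 2)*(t - 1)*(t + 1)*(t)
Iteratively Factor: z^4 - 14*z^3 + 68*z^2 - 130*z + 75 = (z - 5)*(z^3 - 9*z^2 + 23*z - 15) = (z - 5)*(z - 1)*(z^2 - 8*z + 15) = (z - 5)*(z - 3)*(z - 1)*(z - 5)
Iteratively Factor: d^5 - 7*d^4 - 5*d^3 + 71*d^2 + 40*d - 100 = (d + 2)*(d^4 - 9*d^3 + 13*d^2 + 45*d - 50) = (d - 5)*(d + 2)*(d^3 - 4*d^2 - 7*d + 10) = (d - 5)*(d - 1)*(d + 2)*(d^2 - 3*d - 10) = (d - 5)^2*(d - 1)*(d + 2)*(d + 2)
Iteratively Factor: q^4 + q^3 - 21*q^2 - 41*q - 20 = (q + 1)*(q^3 - 21*q - 20) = (q + 1)*(q + 4)*(q^2 - 4*q - 5) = (q + 1)^2*(q + 4)*(q - 5)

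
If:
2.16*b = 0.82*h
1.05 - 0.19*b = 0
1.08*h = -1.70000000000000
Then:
No Solution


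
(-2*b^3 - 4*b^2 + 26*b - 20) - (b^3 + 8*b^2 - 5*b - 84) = -3*b^3 - 12*b^2 + 31*b + 64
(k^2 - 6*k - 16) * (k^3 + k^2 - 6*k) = k^5 - 5*k^4 - 28*k^3 + 20*k^2 + 96*k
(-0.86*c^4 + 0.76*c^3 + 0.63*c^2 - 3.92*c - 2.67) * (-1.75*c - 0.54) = 1.505*c^5 - 0.8656*c^4 - 1.5129*c^3 + 6.5198*c^2 + 6.7893*c + 1.4418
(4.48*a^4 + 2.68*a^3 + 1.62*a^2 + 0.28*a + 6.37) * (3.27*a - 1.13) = 14.6496*a^5 + 3.7012*a^4 + 2.269*a^3 - 0.915*a^2 + 20.5135*a - 7.1981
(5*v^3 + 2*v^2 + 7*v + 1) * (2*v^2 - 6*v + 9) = 10*v^5 - 26*v^4 + 47*v^3 - 22*v^2 + 57*v + 9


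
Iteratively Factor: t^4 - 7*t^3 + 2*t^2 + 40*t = (t - 5)*(t^3 - 2*t^2 - 8*t) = (t - 5)*(t + 2)*(t^2 - 4*t) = t*(t - 5)*(t + 2)*(t - 4)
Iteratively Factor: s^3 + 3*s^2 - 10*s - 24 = (s + 2)*(s^2 + s - 12) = (s + 2)*(s + 4)*(s - 3)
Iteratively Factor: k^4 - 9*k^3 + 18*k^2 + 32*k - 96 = (k - 3)*(k^3 - 6*k^2 + 32) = (k - 3)*(k + 2)*(k^2 - 8*k + 16) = (k - 4)*(k - 3)*(k + 2)*(k - 4)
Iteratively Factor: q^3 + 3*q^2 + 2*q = (q + 2)*(q^2 + q) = q*(q + 2)*(q + 1)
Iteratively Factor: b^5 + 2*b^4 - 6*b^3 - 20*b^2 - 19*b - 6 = (b - 3)*(b^4 + 5*b^3 + 9*b^2 + 7*b + 2) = (b - 3)*(b + 2)*(b^3 + 3*b^2 + 3*b + 1) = (b - 3)*(b + 1)*(b + 2)*(b^2 + 2*b + 1) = (b - 3)*(b + 1)^2*(b + 2)*(b + 1)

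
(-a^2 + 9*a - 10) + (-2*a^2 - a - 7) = -3*a^2 + 8*a - 17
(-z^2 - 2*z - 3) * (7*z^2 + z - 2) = -7*z^4 - 15*z^3 - 21*z^2 + z + 6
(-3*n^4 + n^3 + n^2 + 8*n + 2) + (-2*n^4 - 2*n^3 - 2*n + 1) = -5*n^4 - n^3 + n^2 + 6*n + 3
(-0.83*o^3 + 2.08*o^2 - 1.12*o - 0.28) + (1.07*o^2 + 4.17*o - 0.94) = -0.83*o^3 + 3.15*o^2 + 3.05*o - 1.22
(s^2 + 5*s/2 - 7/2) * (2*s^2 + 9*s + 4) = 2*s^4 + 14*s^3 + 39*s^2/2 - 43*s/2 - 14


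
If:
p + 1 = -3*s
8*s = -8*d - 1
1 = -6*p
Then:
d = 11/72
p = -1/6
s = -5/18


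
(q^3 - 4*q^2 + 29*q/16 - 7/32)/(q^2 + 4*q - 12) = (32*q^3 - 128*q^2 + 58*q - 7)/(32*(q^2 + 4*q - 12))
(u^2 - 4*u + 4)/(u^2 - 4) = (u - 2)/(u + 2)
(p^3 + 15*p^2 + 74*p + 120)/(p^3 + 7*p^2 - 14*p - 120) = (p + 4)/(p - 4)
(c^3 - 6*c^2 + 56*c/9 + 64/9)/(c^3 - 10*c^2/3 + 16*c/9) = (3*c^2 - 10*c - 8)/(c*(3*c - 2))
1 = 1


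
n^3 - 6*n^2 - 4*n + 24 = (n - 6)*(n - 2)*(n + 2)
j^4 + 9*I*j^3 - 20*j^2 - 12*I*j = j*(j + I)*(j + 2*I)*(j + 6*I)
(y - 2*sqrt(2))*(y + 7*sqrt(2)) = y^2 + 5*sqrt(2)*y - 28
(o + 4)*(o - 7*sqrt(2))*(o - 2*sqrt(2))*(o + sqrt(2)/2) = o^4 - 17*sqrt(2)*o^3/2 + 4*o^3 - 34*sqrt(2)*o^2 + 19*o^2 + 14*sqrt(2)*o + 76*o + 56*sqrt(2)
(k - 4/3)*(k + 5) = k^2 + 11*k/3 - 20/3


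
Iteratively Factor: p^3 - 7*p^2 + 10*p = (p - 5)*(p^2 - 2*p) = (p - 5)*(p - 2)*(p)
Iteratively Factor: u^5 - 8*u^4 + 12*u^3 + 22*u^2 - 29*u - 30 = (u + 1)*(u^4 - 9*u^3 + 21*u^2 + u - 30) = (u + 1)^2*(u^3 - 10*u^2 + 31*u - 30) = (u - 5)*(u + 1)^2*(u^2 - 5*u + 6) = (u - 5)*(u - 3)*(u + 1)^2*(u - 2)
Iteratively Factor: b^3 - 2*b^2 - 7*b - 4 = (b - 4)*(b^2 + 2*b + 1) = (b - 4)*(b + 1)*(b + 1)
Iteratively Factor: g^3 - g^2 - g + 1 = (g + 1)*(g^2 - 2*g + 1) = (g - 1)*(g + 1)*(g - 1)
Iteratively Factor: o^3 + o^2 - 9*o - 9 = (o + 3)*(o^2 - 2*o - 3) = (o - 3)*(o + 3)*(o + 1)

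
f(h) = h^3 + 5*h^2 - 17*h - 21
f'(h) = 3*h^2 + 10*h - 17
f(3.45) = 20.93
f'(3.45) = 53.21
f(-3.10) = 49.96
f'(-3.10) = -19.17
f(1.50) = -31.88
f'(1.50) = 4.75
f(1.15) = -32.42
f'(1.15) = -1.53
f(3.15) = 6.32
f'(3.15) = 44.27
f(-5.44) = 58.46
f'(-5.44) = 17.38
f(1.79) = -29.67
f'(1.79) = 10.51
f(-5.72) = 52.68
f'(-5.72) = 23.96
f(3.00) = 0.00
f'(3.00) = 40.00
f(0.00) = -21.00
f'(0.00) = -17.00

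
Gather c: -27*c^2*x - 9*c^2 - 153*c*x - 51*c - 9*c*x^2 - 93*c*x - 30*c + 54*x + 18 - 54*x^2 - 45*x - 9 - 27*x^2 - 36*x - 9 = c^2*(-27*x - 9) + c*(-9*x^2 - 246*x - 81) - 81*x^2 - 27*x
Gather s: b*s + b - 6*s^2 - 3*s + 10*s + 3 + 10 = b - 6*s^2 + s*(b + 7) + 13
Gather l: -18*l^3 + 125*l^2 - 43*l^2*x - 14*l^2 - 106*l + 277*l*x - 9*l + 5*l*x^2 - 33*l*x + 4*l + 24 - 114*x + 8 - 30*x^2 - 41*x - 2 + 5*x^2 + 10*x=-18*l^3 + l^2*(111 - 43*x) + l*(5*x^2 + 244*x - 111) - 25*x^2 - 145*x + 30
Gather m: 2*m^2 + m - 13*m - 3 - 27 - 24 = 2*m^2 - 12*m - 54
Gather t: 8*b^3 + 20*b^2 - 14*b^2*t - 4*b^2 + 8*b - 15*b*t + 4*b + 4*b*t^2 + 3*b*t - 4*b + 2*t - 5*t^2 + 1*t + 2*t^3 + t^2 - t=8*b^3 + 16*b^2 + 8*b + 2*t^3 + t^2*(4*b - 4) + t*(-14*b^2 - 12*b + 2)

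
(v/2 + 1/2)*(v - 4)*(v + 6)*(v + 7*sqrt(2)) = v^4/2 + 3*v^3/2 + 7*sqrt(2)*v^3/2 - 11*v^2 + 21*sqrt(2)*v^2/2 - 77*sqrt(2)*v - 12*v - 84*sqrt(2)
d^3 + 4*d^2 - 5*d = d*(d - 1)*(d + 5)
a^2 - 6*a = a*(a - 6)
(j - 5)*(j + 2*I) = j^2 - 5*j + 2*I*j - 10*I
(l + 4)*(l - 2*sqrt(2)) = l^2 - 2*sqrt(2)*l + 4*l - 8*sqrt(2)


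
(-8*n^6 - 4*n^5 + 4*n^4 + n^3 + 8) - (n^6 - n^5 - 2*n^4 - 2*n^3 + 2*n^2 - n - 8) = -9*n^6 - 3*n^5 + 6*n^4 + 3*n^3 - 2*n^2 + n + 16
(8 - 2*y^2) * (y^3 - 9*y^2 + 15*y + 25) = -2*y^5 + 18*y^4 - 22*y^3 - 122*y^2 + 120*y + 200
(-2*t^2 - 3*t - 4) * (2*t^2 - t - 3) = -4*t^4 - 4*t^3 + t^2 + 13*t + 12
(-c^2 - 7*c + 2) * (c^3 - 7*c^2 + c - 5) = -c^5 + 50*c^3 - 16*c^2 + 37*c - 10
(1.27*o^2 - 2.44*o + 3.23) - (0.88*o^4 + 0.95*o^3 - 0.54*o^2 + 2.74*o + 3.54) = -0.88*o^4 - 0.95*o^3 + 1.81*o^2 - 5.18*o - 0.31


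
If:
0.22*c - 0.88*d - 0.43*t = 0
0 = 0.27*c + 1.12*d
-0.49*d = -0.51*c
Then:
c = 0.00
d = 0.00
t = 0.00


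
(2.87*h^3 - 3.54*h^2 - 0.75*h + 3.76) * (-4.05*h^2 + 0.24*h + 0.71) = -11.6235*h^5 + 15.0258*h^4 + 4.2256*h^3 - 17.9214*h^2 + 0.3699*h + 2.6696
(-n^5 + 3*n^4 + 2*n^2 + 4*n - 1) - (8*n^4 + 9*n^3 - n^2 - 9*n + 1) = -n^5 - 5*n^4 - 9*n^3 + 3*n^2 + 13*n - 2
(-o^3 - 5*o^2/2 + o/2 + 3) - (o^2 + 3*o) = -o^3 - 7*o^2/2 - 5*o/2 + 3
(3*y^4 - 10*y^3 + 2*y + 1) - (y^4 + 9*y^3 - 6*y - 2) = 2*y^4 - 19*y^3 + 8*y + 3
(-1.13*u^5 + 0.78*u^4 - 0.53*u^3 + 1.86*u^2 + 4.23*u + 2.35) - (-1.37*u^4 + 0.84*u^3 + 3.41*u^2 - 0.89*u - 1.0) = -1.13*u^5 + 2.15*u^4 - 1.37*u^3 - 1.55*u^2 + 5.12*u + 3.35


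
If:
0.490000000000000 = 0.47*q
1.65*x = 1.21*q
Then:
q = 1.04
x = 0.76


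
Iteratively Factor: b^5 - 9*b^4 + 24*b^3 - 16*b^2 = (b - 4)*(b^4 - 5*b^3 + 4*b^2) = b*(b - 4)*(b^3 - 5*b^2 + 4*b) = b*(b - 4)*(b - 1)*(b^2 - 4*b) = b^2*(b - 4)*(b - 1)*(b - 4)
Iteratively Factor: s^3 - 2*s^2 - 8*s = (s)*(s^2 - 2*s - 8) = s*(s - 4)*(s + 2)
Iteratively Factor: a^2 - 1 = (a + 1)*(a - 1)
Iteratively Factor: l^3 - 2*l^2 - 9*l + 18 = (l - 3)*(l^2 + l - 6) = (l - 3)*(l + 3)*(l - 2)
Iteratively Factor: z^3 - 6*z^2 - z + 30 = (z + 2)*(z^2 - 8*z + 15) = (z - 3)*(z + 2)*(z - 5)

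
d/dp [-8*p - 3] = -8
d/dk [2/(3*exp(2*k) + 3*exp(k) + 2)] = (-12*exp(k) - 6)*exp(k)/(3*exp(2*k) + 3*exp(k) + 2)^2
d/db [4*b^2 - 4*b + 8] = 8*b - 4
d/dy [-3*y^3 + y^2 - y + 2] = -9*y^2 + 2*y - 1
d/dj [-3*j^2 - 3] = -6*j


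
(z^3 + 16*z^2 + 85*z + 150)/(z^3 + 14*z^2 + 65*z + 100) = (z + 6)/(z + 4)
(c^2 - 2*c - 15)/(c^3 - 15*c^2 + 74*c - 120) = (c + 3)/(c^2 - 10*c + 24)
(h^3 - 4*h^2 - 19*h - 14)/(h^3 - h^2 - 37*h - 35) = (h + 2)/(h + 5)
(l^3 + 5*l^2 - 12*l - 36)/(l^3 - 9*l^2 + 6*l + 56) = (l^2 + 3*l - 18)/(l^2 - 11*l + 28)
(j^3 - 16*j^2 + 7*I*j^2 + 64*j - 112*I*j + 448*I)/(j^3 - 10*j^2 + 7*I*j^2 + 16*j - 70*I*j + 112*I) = (j - 8)/(j - 2)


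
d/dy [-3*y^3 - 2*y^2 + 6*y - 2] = -9*y^2 - 4*y + 6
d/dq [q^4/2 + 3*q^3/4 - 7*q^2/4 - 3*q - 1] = 2*q^3 + 9*q^2/4 - 7*q/2 - 3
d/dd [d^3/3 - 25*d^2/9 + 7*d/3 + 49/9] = d^2 - 50*d/9 + 7/3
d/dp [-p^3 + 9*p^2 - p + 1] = -3*p^2 + 18*p - 1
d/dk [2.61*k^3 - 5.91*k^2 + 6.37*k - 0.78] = 7.83*k^2 - 11.82*k + 6.37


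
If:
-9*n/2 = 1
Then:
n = -2/9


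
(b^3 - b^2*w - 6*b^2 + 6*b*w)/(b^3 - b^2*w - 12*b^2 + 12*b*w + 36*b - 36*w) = b/(b - 6)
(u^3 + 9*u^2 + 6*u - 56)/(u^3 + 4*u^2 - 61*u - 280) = (u^2 + 2*u - 8)/(u^2 - 3*u - 40)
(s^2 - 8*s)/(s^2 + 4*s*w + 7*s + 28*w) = s*(s - 8)/(s^2 + 4*s*w + 7*s + 28*w)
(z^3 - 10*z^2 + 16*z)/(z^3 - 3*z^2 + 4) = z*(z - 8)/(z^2 - z - 2)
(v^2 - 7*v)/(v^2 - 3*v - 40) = v*(7 - v)/(-v^2 + 3*v + 40)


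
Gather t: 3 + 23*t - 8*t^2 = -8*t^2 + 23*t + 3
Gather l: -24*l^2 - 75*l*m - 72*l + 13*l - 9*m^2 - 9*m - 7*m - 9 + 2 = -24*l^2 + l*(-75*m - 59) - 9*m^2 - 16*m - 7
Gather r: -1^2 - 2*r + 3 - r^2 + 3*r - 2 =-r^2 + r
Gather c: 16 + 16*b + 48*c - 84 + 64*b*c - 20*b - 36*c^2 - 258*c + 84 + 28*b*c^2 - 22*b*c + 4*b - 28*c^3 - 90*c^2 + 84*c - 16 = -28*c^3 + c^2*(28*b - 126) + c*(42*b - 126)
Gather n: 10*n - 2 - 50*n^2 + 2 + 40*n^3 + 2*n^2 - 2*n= 40*n^3 - 48*n^2 + 8*n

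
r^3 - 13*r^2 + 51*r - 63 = (r - 7)*(r - 3)^2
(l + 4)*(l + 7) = l^2 + 11*l + 28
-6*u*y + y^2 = y*(-6*u + y)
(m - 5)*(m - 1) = m^2 - 6*m + 5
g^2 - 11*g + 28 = (g - 7)*(g - 4)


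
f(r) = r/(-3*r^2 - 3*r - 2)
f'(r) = r*(6*r + 3)/(-3*r^2 - 3*r - 2)^2 + 1/(-3*r^2 - 3*r - 2) = (3*r^2 - 2)/(9*r^4 + 18*r^3 + 21*r^2 + 12*r + 4)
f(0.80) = -0.13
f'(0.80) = -0.00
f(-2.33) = 0.21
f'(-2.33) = 0.11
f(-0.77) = 0.52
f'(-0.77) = -0.10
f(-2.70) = 0.17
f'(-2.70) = 0.08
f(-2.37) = 0.20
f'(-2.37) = 0.11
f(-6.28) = 0.06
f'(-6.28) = 0.01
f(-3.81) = 0.11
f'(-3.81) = 0.04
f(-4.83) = 0.08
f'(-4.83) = 0.02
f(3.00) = -0.08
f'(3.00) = 0.02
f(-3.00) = 0.15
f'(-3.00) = 0.06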